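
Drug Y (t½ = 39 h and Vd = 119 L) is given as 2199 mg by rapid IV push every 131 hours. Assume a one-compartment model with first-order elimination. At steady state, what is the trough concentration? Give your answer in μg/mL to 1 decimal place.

τ/t½ = 131/39 ≈ 3.359, so fraction remaining f = (1/2)^(131/39) ≈ 0.0975.
Accumulation ratio R = 1/(1 − f) ≈ 1/0.9025 ≈ 1.1080.
Single-dose peak C₀ = D/Vd = 2199/119 ≈ 18.479 μg/mL.
Cmax,ss = C₀/(1 − f) ≈ 18.479/0.9025 ≈ 20.475 μg/mL.
Steady-state trough Cmin,ss = Cmax,ss·f ≈ 20.475 × 0.0975 ≈ 1.996 μg/mL.

2.0 μg/mL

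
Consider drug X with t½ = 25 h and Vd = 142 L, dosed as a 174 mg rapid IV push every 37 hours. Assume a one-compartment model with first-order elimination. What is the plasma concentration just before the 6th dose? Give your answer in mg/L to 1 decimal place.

f = (1/2)^(τ/t½) = (1/2)^(37/25) ≈ 0.3585.
C₀ = D/Vd = 174/142 ≈ 1.225 mg/L.
Before the 6th dose, 5 doses have been given. Superposition: Cmin = C₀·(f + f² + … + f^5).
≈ 1.225 × (0.3585 + 0.1285 + 0.0461 + 0.0165 + 0.0059) ≈ 1.225 × 0.5555 ≈ 0.680 mg/L.

0.7 mg/L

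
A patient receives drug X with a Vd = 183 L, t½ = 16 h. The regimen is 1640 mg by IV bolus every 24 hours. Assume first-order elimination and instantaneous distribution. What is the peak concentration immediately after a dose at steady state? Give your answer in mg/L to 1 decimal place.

13.9 mg/L

k = ln2/t½ = ln2/16 ≈ 0.043322 h⁻¹; fraction remaining f = e^(−kτ) = e^(−0.043322×24) ≈ 0.3536.
Accumulation ratio R = 1/(1 − f) ≈ 1/0.6464 ≈ 1.5470.
Each bolus raises the concentration by D/Vd = 1640/183 ≈ 8.962 mg/L.
Steady-state peak Cmax,ss = C₀·R ≈ 8.962 × 1.5470 ≈ 13.864 mg/L.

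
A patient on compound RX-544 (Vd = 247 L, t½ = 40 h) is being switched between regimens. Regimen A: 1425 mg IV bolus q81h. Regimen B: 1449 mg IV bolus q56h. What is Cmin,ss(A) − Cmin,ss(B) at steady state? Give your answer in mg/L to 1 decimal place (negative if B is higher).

-1.7 mg/L

Regimen A: f = (1/2)^(81/40) ≈ 0.2457; Cmin,ss = (1425/247)·f/(1−f) ≈ 1.879 mg/L.
Regimen B: f = (1/2)^(56/40) ≈ 0.3789; Cmin,ss = (1449/247)·f/(1−f) ≈ 3.579 mg/L.
Difference ≈ 1.879 − 3.579 ≈ -1.700 mg/L.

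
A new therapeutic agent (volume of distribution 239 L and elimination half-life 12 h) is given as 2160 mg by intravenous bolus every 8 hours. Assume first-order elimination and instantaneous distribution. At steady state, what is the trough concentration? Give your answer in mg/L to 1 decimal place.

15.4 mg/L

Over one 8-h interval, 8/12 ≈ 0.66667 half-lives elapse, leaving f ≈ 0.6300 of each dose.
At steady state, accumulation factor R = 1/(1 − e^(−kτ)) ≈ 2.7027.
Each bolus raises the concentration by D/Vd = 2160/239 ≈ 9.038 mg/L.
Steady-state peak Cmax,ss = C₀·R ≈ 9.038 × 2.7027 ≈ 24.427 mg/L.
Steady-state trough Cmin,ss = Cmax,ss·f ≈ 24.427 × 0.6300 ≈ 15.389 mg/L.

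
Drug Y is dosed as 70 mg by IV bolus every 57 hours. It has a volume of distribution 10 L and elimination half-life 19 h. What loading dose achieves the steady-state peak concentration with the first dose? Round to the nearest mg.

80 mg

f = (1/2)^(57/19) ≈ 0.125000; accumulation ratio R = 1/(1−f) ≈ 1.14286.
Loading dose to hit Cmax,ss on first dose: D_load = D_maint·R ≈ 70 × 1.14286 ≈ 80.00 mg.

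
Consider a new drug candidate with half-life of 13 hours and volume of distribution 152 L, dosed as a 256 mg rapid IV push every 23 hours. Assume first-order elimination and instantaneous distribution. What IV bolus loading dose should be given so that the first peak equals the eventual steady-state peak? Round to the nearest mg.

362 mg

f = (1/2)^(23/13) ≈ 0.293365; accumulation ratio R = 1/(1−f) ≈ 1.41516.
Loading dose to hit Cmax,ss on first dose: D_load = D_maint·R ≈ 256 × 1.41516 ≈ 362.28 mg.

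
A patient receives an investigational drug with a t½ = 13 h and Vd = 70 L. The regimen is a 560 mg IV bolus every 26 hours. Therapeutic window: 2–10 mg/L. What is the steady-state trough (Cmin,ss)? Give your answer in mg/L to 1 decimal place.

2.7 mg/L

The dosing interval is 2 half-lives, so f = 2^(−2) = 0.25.
Accumulation ratio R = 1/(1 − f) = 1/0.75 = 4/3.
Single-dose peak C₀ = D/Vd = 560/70 = 8 mg/L.
Steady-state peak Cmax,ss = C₀·R = 8 × 4/3 ≈ 10.667 mg/L.
Steady-state trough Cmin,ss = Cmax,ss·f ≈ 10.667 × 0.25 ≈ 2.667 mg/L.
Trough 2.7 mg/L vs MEC 2 mg/L: adequate.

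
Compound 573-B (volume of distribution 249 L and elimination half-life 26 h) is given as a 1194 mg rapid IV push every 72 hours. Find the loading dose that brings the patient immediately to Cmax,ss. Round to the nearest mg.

f = (1/2)^(72/26) ≈ 0.146683; accumulation ratio R = 1/(1−f) ≈ 1.17190.
Loading dose to hit Cmax,ss on first dose: D_load = D_maint·R ≈ 1194 × 1.17190 ≈ 1399.25 mg.

1399 mg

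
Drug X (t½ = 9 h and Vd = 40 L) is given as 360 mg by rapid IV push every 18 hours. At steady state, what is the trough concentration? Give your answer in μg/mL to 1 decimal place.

τ = 18 h = 2 half-lives, so f = (1/2)^2 = 0.25.
At steady state, R = 1/(1 − 0.25) = 4/3.
Single-dose peak C₀ = D/Vd = 360/40 = 9 μg/mL.
Steady-state peak Cmax,ss = C₀·R = 9 × 4/3 ≈ 12.000 μg/mL.
Steady-state trough Cmin,ss = Cmax,ss·f ≈ 12.000 × 0.25 ≈ 3.000 μg/mL.

3.0 μg/mL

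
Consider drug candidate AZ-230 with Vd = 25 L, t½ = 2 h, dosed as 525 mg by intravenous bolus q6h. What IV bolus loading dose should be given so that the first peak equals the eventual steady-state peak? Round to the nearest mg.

600 mg

f = (1/2)^(6/2) ≈ 0.125000; accumulation ratio R = 1/(1−f) ≈ 1.14286.
Loading dose to hit Cmax,ss on first dose: D_load = D_maint·R ≈ 525 × 1.14286 ≈ 600.00 mg.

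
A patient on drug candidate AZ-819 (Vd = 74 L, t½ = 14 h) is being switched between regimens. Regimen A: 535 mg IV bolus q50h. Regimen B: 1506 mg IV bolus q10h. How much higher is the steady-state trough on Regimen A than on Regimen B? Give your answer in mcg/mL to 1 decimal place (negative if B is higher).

Regimen A: f = (1/2)^(50/14) ≈ 0.0841; Cmin,ss = (535/74)·f/(1−f) ≈ 0.664 mcg/mL.
Regimen B: f = (1/2)^(10/14) ≈ 0.6095; Cmin,ss = (1506/74)·f/(1−f) ≈ 31.765 mcg/mL.
Difference ≈ 0.664 − 31.765 ≈ -31.101 mcg/mL.

-31.1 mcg/mL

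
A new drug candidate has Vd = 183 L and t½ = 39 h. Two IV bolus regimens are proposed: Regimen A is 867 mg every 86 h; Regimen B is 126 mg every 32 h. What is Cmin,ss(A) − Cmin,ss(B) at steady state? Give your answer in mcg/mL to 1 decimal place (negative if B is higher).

Regimen A: f = (1/2)^(86/39) ≈ 0.2169; Cmin,ss = (867/183)·f/(1−f) ≈ 1.312 mcg/mL.
Regimen B: f = (1/2)^(32/39) ≈ 0.5662; Cmin,ss = (126/183)·f/(1−f) ≈ 0.899 mcg/mL.
Difference ≈ 1.312 − 0.899 ≈ 0.413 mcg/mL.

0.4 mcg/mL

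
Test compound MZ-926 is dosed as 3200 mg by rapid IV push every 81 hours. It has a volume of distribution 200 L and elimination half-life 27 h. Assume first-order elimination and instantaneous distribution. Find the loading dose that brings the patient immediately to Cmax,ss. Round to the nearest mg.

3657 mg

f = (1/2)^(81/27) ≈ 0.125000; accumulation ratio R = 1/(1−f) ≈ 1.14286.
Loading dose to hit Cmax,ss on first dose: D_load = D_maint·R ≈ 3200 × 1.14286 ≈ 3657.15 mg.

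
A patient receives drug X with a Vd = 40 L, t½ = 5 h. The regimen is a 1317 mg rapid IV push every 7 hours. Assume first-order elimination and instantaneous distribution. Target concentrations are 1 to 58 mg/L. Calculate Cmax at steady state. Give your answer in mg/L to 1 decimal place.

53.0 mg/L

k = ln2/t½ = ln2/5 ≈ 0.138629 h⁻¹; fraction remaining f = e^(−kτ) = e^(−0.138629×7) ≈ 0.3789.
Accumulation ratio R = 1/(1 − f) ≈ 1/0.6211 ≈ 1.6100.
Each bolus raises the concentration by D/Vd = 1317/40 ≈ 32.925 mg/L.
Steady-state peak Cmax,ss = C₀·R ≈ 32.925 × 1.6100 ≈ 53.009 mg/L.
Peak 53.0 mg/L vs MTC 58 mg/L: below toxic threshold.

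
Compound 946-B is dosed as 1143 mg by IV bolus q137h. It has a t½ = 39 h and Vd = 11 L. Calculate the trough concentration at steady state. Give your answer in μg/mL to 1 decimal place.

τ/t½ = 137/39 ≈ 3.5128, so fraction remaining f = (1/2)^(137/39) ≈ 0.0876.
At steady state, accumulation factor R = 1/(1 − e^(−kτ)) ≈ 1.0960.
Each bolus raises the concentration by D/Vd = 1143/11 ≈ 103.909 μg/mL.
Steady-state peak Cmax,ss = C₀·R ≈ 103.909 × 1.0960 ≈ 113.884 μg/mL.
Steady-state trough Cmin,ss = Cmax,ss·f ≈ 113.884 × 0.0876 ≈ 9.976 μg/mL.

10.0 μg/mL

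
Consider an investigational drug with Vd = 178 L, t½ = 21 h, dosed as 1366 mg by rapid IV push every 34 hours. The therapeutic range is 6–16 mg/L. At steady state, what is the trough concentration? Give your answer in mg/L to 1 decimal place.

3.7 mg/L

k = ln2/t½ = ln2/21 ≈ 0.033007 h⁻¹; fraction remaining f = e^(−kτ) = e^(−0.033007×34) ≈ 0.3256.
At steady state, accumulation factor R = 1/(1 − e^(−kτ)) ≈ 1.4828.
Single-dose peak C₀ = D/Vd = 1366/178 ≈ 7.674 mg/L.
Cmax,ss = C₀/(1 − f) ≈ 7.674/0.6744 ≈ 11.379 mg/L.
One interval later, Cmin,ss = Cmax,ss·e^(−kτ) ≈ 11.379 × 0.3256 ≈ 3.705 mg/L.
Trough 3.7 mg/L vs MEC 6 mg/L: subtherapeutic.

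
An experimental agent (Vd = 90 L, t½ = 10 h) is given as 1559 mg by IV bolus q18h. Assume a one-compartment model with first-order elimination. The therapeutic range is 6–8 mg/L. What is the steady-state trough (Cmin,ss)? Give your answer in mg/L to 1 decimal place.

7.0 mg/L

k = ln2/t½ = ln2/10 ≈ 0.069315 h⁻¹; fraction remaining f = e^(−kτ) = e^(−0.069315×18) ≈ 0.2872.
At steady state, accumulation factor R = 1/(1 − e^(−kτ)) ≈ 1.4029.
Single-dose peak C₀ = D/Vd = 1559/90 ≈ 17.322 mg/L.
Cmax,ss = C₀/(1 − f) ≈ 17.322/0.7128 ≈ 24.301 mg/L.
Steady-state trough Cmin,ss = Cmax,ss·f ≈ 24.301 × 0.2872 ≈ 6.979 mg/L.
Trough 7.0 mg/L vs MEC 6 mg/L: adequate.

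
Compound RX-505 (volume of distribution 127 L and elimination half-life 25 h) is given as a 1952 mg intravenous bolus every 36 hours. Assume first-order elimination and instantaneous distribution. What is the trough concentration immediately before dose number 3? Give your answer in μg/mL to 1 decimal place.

7.8 μg/mL

f = (1/2)^(τ/t½) = (1/2)^(36/25) ≈ 0.3686.
C₀ = D/Vd = 1952/127 ≈ 15.370 μg/mL.
Before the 3rd dose, 2 doses have been given. Superposition: Cmin = C₀·(f + f²).
≈ 15.370 × (0.3686 + 0.1359) ≈ 15.370 × 0.5045 ≈ 7.754 μg/mL.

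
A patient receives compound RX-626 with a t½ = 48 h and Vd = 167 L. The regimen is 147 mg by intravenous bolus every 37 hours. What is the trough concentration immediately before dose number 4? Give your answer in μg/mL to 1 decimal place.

f = (1/2)^(τ/t½) = (1/2)^(37/48) ≈ 0.5861.
C₀ = D/Vd = 147/167 ≈ 0.880 μg/mL.
Before the 4th dose, 3 doses have been given. Superposition: Cmin = C₀·(f + f² + … + f^3).
≈ 0.880 × (0.5861 + 0.3435 + 0.2013) ≈ 0.880 × 1.1309 ≈ 0.995 μg/mL.

1.0 μg/mL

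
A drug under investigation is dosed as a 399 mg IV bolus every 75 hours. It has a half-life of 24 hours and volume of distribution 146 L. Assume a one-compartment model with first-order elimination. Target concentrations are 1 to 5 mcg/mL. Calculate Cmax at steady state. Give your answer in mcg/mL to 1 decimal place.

τ/t½ = 75/24 ≈ 3.125, so fraction remaining f = (1/2)^(75/24) ≈ 0.1146.
At steady state, accumulation factor R = 1/(1 − e^(−kτ)) ≈ 1.1294.
Single-dose peak C₀ = D/Vd = 399/146 ≈ 2.733 mcg/mL.
Cmax,ss = C₀/(1 − f) ≈ 2.733/0.8854 ≈ 3.087 mcg/mL.
Peak 3.1 mcg/mL vs MTC 5 mcg/mL: below toxic threshold.

3.1 mcg/mL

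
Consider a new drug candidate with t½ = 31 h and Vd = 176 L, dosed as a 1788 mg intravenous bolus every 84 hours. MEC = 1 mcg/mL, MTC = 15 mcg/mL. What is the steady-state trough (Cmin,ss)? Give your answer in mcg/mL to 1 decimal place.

1.8 mcg/mL

k = ln2/t½ = ln2/31 ≈ 0.022360 h⁻¹; fraction remaining f = e^(−kτ) = e^(−0.022360×84) ≈ 0.1529.
Single-dose peak C₀ = D/Vd = 1788/176 ≈ 10.159 mcg/mL.
Steady-state trough Cmin,ss = C₀·f/(1−f) ≈ 10.159 × 0.1529/0.8471 ≈ 1.834 mcg/mL.
Trough 1.8 mcg/mL vs MEC 1 mcg/mL: adequate.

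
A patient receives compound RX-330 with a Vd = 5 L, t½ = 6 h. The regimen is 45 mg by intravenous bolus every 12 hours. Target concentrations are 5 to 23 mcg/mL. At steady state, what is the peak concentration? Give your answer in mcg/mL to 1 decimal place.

The dosing interval is 2 half-lives, so f = 2^(−2) = 0.25.
Accumulation ratio R = 1/(1 − f) = 1/0.75 = 4/3.
Single-dose peak C₀ = D/Vd = 45/5 = 9 mcg/mL.
Steady-state peak Cmax,ss = C₀·R = 9 × 4/3 ≈ 12.000 mcg/mL.
Peak 12.0 mcg/mL vs MTC 23 mcg/mL: below toxic threshold.

12.0 mcg/mL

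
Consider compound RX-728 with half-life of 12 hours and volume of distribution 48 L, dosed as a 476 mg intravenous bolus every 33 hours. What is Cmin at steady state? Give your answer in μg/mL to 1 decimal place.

k = ln2/t½ = ln2/12 ≈ 0.057762 h⁻¹; fraction remaining f = e^(−kτ) = e^(−0.057762×33) ≈ 0.1487.
At steady state, accumulation factor R = 1/(1 − e^(−kτ)) ≈ 1.1747.
Single-dose peak C₀ = D/Vd = 476/48 ≈ 9.917 μg/mL.
Cmax,ss = C₀/(1 − f) ≈ 9.917/0.8513 ≈ 11.649 μg/mL.
Steady-state trough Cmin,ss = Cmax,ss·f ≈ 11.649 × 0.1487 ≈ 1.732 μg/mL.

1.7 μg/mL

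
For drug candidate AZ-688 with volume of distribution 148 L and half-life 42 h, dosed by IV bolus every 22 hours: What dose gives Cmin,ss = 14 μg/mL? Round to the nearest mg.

τ/t½ = 22/42 ≈ 0.52381, so f = (1/2)^(22/42) ≈ 0.695533.
Cmin,ss = (D/Vd)·f/(1−f), so D = Cmin,ss·Vd·(1−f)/f.
D = 14 × 148 × (1−f)/f ≈ 14 × 148 × 0.43775 ≈ 907.02 mg.

907 mg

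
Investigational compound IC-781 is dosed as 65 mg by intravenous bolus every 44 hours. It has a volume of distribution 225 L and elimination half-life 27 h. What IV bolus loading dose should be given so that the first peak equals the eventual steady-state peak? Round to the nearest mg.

f = (1/2)^(44/27) ≈ 0.323171; accumulation ratio R = 1/(1−f) ≈ 1.47748.
Loading dose to hit Cmax,ss on first dose: D_load = D_maint·R ≈ 65 × 1.47748 ≈ 96.04 mg.

96 mg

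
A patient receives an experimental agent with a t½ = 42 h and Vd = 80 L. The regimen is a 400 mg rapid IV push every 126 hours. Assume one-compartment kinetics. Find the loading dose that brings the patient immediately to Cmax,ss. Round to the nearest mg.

f = (1/2)^(126/42) ≈ 0.125000; accumulation ratio R = 1/(1−f) ≈ 1.14286.
Loading dose to hit Cmax,ss on first dose: D_load = D_maint·R ≈ 400 × 1.14286 ≈ 457.14 mg.

457 mg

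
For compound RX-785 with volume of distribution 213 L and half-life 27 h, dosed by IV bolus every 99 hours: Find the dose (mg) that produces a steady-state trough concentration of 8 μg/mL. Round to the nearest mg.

τ/t½ = 99/27 ≈ 3.6667, so f = (1/2)^(99/27) ≈ 0.078745.
Cmin,ss = (D/Vd)·f/(1−f), so D = Cmin,ss·Vd·(1−f)/f.
D = 8 × 213 × (1−f)/f ≈ 8 × 213 × 11.69922 ≈ 19935.47 mg.

19935 mg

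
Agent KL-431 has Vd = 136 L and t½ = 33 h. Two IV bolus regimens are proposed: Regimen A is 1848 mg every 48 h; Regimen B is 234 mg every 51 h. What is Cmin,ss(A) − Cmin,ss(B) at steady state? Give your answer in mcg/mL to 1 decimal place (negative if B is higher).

6.9 mcg/mL

Regimen A: f = (1/2)^(48/33) ≈ 0.3649; Cmin,ss = (1848/136)·f/(1−f) ≈ 7.807 mcg/mL.
Regimen B: f = (1/2)^(51/33) ≈ 0.3426; Cmin,ss = (234/136)·f/(1−f) ≈ 0.897 mcg/mL.
Difference ≈ 7.807 − 0.897 ≈ 6.910 mcg/mL.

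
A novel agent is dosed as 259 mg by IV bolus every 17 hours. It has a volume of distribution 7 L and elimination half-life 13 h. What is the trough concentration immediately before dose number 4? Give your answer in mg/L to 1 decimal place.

f = (1/2)^(τ/t½) = (1/2)^(17/13) ≈ 0.4040.
C₀ = D/Vd = 259/7 ≈ 37.000 mg/L.
Before the 4th dose, 3 doses have been given. Superposition: Cmin = C₀·(f + f² + … + f^3).
≈ 37.000 × (0.4040 + 0.1632 + 0.0659) ≈ 37.000 × 0.6331 ≈ 23.425 mg/L.

23.4 mg/L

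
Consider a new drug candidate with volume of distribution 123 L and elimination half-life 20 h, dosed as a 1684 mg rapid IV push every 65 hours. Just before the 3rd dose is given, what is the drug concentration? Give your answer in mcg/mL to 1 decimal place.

f = (1/2)^(τ/t½) = (1/2)^(65/20) ≈ 0.1051.
C₀ = D/Vd = 1684/123 ≈ 13.691 mcg/mL.
Before the 3rd dose, 2 doses have been given. Superposition: Cmin = C₀·(f + f²).
≈ 13.691 × (0.1051 + 0.0110) ≈ 13.691 × 0.1161 ≈ 1.590 mcg/mL.

1.6 mcg/mL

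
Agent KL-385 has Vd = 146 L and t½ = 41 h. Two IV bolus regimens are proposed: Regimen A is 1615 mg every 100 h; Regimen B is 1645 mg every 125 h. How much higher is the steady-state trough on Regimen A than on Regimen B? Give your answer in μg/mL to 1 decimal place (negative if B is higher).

1.0 μg/mL

Regimen A: f = (1/2)^(100/41) ≈ 0.1844; Cmin,ss = (1615/146)·f/(1−f) ≈ 2.501 μg/mL.
Regimen B: f = (1/2)^(125/41) ≈ 0.1208; Cmin,ss = (1645/146)·f/(1−f) ≈ 1.548 μg/mL.
Difference ≈ 2.501 − 1.548 ≈ 0.953 μg/mL.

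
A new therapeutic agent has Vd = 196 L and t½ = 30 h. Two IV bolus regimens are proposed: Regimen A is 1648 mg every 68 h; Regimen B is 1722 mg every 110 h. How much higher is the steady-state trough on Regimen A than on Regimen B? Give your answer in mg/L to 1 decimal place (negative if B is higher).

1.5 mg/L

Regimen A: f = (1/2)^(68/30) ≈ 0.2078; Cmin,ss = (1648/196)·f/(1−f) ≈ 2.206 mg/L.
Regimen B: f = (1/2)^(110/30) ≈ 0.0787; Cmin,ss = (1722/196)·f/(1−f) ≈ 0.751 mg/L.
Difference ≈ 2.206 − 0.751 ≈ 1.455 mg/L.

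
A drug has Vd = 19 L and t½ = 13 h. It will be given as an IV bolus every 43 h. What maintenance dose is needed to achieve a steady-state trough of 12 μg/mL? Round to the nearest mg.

τ/t½ = 43/13 ≈ 3.3077, so f = (1/2)^(43/13) ≈ 0.100992.
Cmin,ss = (D/Vd)·f/(1−f), so D = Cmin,ss·Vd·(1−f)/f.
D = 12 × 19 × (1−f)/f ≈ 12 × 19 × 8.90177 ≈ 2029.60 mg.

2030 mg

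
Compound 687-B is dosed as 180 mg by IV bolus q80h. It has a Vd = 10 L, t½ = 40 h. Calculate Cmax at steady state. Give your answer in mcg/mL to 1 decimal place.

τ = 80 h = 2 half-lives, so f = (1/2)^2 = 0.25.
At steady state, R = 1/(1 − 0.25) = 4/3.
Single-dose peak C₀ = D/Vd = 180/10 = 18 mcg/mL.
Steady-state peak Cmax,ss = C₀·R = 18 × 4/3 ≈ 24.000 mcg/mL.

24.0 mcg/mL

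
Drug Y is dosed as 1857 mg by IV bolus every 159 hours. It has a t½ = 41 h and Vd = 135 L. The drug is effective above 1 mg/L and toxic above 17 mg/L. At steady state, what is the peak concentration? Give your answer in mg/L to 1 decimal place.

14.8 mg/L

Over one 159-h interval, 159/41 ≈ 3.878 half-lives elapse, leaving f ≈ 0.0680 of each dose.
Accumulation ratio R = 1/(1 − f) ≈ 1/0.9320 ≈ 1.0730.
Each bolus raises the concentration by D/Vd = 1857/135 ≈ 13.756 mg/L.
Steady-state peak Cmax,ss = C₀·R ≈ 13.756 × 1.0730 ≈ 14.760 mg/L.
Peak 14.8 mg/L vs MTC 17 mg/L: below toxic threshold.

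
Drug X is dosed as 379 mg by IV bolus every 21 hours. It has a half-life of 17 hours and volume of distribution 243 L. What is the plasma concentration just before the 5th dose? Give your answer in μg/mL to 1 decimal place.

f = (1/2)^(τ/t½) = (1/2)^(21/17) ≈ 0.4248.
C₀ = D/Vd = 379/243 ≈ 1.560 μg/mL.
Before the 5th dose, 4 doses have been given. Superposition: Cmin = C₀·(f + f² + … + f^4).
≈ 1.560 × (0.4248 + 0.1805 + 0.0767 + 0.0326) ≈ 1.560 × 0.7146 ≈ 1.115 μg/mL.

1.1 μg/mL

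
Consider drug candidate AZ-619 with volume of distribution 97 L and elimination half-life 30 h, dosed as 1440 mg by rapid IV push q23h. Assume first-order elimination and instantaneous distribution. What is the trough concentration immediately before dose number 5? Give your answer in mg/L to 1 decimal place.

18.6 mg/L

f = (1/2)^(τ/t½) = (1/2)^(23/30) ≈ 0.5878.
C₀ = D/Vd = 1440/97 ≈ 14.845 mg/L.
Before the 5th dose, 4 doses have been given. Superposition: Cmin = C₀·(f + f² + … + f^4).
≈ 14.845 × (0.5878 + 0.3455 + 0.2031 + 0.1194) ≈ 14.845 × 1.2558 ≈ 18.642 mg/L.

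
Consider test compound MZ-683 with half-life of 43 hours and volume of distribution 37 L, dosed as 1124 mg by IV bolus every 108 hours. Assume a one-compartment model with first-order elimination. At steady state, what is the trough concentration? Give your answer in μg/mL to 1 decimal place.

6.5 μg/mL

τ/t½ = 108/43 ≈ 2.5116, so fraction remaining f = (1/2)^(108/43) ≈ 0.1754.
At steady state, accumulation factor R = 1/(1 − e^(−kτ)) ≈ 1.2127.
Single-dose peak C₀ = D/Vd = 1124/37 ≈ 30.378 μg/mL.
Steady-state peak Cmax,ss = C₀·R ≈ 30.378 × 1.2127 ≈ 36.839 μg/mL.
Steady-state trough Cmin,ss = Cmax,ss·f ≈ 36.839 × 0.1754 ≈ 6.462 μg/mL.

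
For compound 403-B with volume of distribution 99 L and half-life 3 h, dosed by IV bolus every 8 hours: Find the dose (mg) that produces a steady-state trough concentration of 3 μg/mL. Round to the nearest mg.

τ/t½ = 8/3 ≈ 2.6667, so f = (1/2)^(8/3) ≈ 0.157490.
Cmin,ss = (D/Vd)·f/(1−f), so D = Cmin,ss·Vd·(1−f)/f.
D = 3 × 99 × (1−f)/f ≈ 3 × 99 × 5.34961 ≈ 1588.83 mg.

1589 mg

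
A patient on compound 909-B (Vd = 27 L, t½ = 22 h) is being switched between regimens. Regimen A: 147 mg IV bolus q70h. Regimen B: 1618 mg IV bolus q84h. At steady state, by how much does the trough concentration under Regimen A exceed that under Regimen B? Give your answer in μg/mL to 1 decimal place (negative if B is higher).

-3.9 μg/mL

Regimen A: f = (1/2)^(70/22) ≈ 0.1102; Cmin,ss = (147/27)·f/(1−f) ≈ 0.674 μg/mL.
Regimen B: f = (1/2)^(84/22) ≈ 0.0709; Cmin,ss = (1618/27)·f/(1−f) ≈ 4.573 μg/mL.
Difference ≈ 0.674 − 4.573 ≈ -3.899 μg/mL.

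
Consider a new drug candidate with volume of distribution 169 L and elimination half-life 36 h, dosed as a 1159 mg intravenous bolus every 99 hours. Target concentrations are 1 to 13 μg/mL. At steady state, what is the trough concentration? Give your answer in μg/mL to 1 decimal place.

1.2 μg/mL

Over one 99-h interval, 99/36 ≈ 2.75 half-lives elapse, leaving f ≈ 0.1487 of each dose.
Single-dose peak C₀ = D/Vd = 1159/169 ≈ 6.858 μg/mL.
Steady-state trough Cmin,ss = C₀·f/(1−f) ≈ 6.858 × 0.1487/0.8513 ≈ 1.198 μg/mL.
Trough 1.2 μg/mL vs MEC 1 μg/mL: adequate.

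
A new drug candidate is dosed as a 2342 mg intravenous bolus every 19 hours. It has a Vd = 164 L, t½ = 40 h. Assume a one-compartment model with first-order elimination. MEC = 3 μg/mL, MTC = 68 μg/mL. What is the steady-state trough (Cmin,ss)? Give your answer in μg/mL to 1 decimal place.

36.6 μg/mL

Over one 19-h interval, 19/40 ≈ 0.475 half-lives elapse, leaving f ≈ 0.7195 of each dose.
Each bolus raises the concentration by D/Vd = 2342/164 ≈ 14.280 μg/mL.
Steady-state trough Cmin,ss = C₀·f/(1−f) ≈ 14.280 × 0.7195/0.2805 ≈ 36.629 μg/mL.
Trough 36.6 μg/mL vs MEC 3 μg/mL: adequate.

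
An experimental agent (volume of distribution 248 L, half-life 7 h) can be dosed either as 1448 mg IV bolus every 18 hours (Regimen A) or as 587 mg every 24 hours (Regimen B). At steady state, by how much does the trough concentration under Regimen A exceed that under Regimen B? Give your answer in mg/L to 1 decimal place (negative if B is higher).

0.9 mg/L

Regimen A: f = (1/2)^(18/7) ≈ 0.1682; Cmin,ss = (1448/248)·f/(1−f) ≈ 1.181 mg/L.
Regimen B: f = (1/2)^(24/7) ≈ 0.0929; Cmin,ss = (587/248)·f/(1−f) ≈ 0.242 mg/L.
Difference ≈ 1.181 − 0.242 ≈ 0.939 mg/L.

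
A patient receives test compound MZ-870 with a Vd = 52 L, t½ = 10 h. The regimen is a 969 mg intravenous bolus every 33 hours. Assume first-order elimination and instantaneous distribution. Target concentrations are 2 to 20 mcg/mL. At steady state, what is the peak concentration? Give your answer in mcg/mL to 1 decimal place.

20.7 mcg/mL

k = ln2/t½ = ln2/10 ≈ 0.069315 h⁻¹; fraction remaining f = e^(−kτ) = e^(−0.069315×33) ≈ 0.1015.
Accumulation ratio R = 1/(1 − f) ≈ 1/0.8985 ≈ 1.1130.
Single-dose peak C₀ = D/Vd = 969/52 ≈ 18.635 mcg/mL.
Steady-state peak Cmax,ss = C₀·R ≈ 18.635 × 1.1130 ≈ 20.741 mcg/mL.
Peak 20.7 mcg/mL vs MTC 20 mcg/mL: exceeds toxic threshold.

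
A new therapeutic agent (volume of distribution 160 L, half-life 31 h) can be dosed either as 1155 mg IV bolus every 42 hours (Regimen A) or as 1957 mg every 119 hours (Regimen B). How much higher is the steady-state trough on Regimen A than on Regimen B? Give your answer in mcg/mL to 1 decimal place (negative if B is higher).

3.7 mcg/mL

Regimen A: f = (1/2)^(42/31) ≈ 0.3910; Cmin,ss = (1155/160)·f/(1−f) ≈ 4.635 mcg/mL.
Regimen B: f = (1/2)^(119/31) ≈ 0.0699; Cmin,ss = (1957/160)·f/(1−f) ≈ 0.919 mcg/mL.
Difference ≈ 4.635 − 0.919 ≈ 3.716 mcg/mL.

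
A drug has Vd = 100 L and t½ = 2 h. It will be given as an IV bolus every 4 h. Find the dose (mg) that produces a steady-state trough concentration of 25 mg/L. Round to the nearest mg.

7500 mg

τ/t½ = 4/2 ≈ 2, so f = (1/2)^(4/2) ≈ 0.250000.
Cmin,ss = (D/Vd)·f/(1−f), so D = Cmin,ss·Vd·(1−f)/f.
D = 25 × 100 × (1−f)/f ≈ 25 × 100 × 3.00000 ≈ 7500.00 mg.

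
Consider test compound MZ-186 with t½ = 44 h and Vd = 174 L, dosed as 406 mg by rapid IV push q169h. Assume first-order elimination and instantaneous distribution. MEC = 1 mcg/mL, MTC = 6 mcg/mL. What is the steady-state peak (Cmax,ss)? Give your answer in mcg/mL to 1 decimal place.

τ/t½ = 169/44 ≈ 3.8409, so fraction remaining f = (1/2)^(169/44) ≈ 0.0698.
Accumulation ratio R = 1/(1 − f) ≈ 1/0.9302 ≈ 1.0750.
Single-dose peak C₀ = D/Vd = 406/174 ≈ 2.333 mcg/mL.
Steady-state peak Cmax,ss = C₀·R ≈ 2.333 × 1.0750 ≈ 2.508 mcg/mL.
Peak 2.5 mcg/mL vs MTC 6 mcg/mL: below toxic threshold.

2.5 mcg/mL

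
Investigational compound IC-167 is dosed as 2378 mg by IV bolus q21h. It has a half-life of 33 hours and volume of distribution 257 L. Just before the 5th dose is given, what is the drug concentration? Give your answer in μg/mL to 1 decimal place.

13.8 μg/mL

f = (1/2)^(τ/t½) = (1/2)^(21/33) ≈ 0.6433.
C₀ = D/Vd = 2378/257 ≈ 9.253 μg/mL.
Before the 5th dose, 4 doses have been given. Superposition: Cmin = C₀·(f + f² + … + f^4).
≈ 9.253 × (0.6433 + 0.4138 + 0.2662 + 0.1713) ≈ 9.253 × 1.4946 ≈ 13.830 μg/mL.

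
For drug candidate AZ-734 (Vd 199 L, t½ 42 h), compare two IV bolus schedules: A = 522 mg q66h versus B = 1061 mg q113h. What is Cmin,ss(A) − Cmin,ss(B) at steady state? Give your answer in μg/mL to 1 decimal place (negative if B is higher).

0.4 μg/mL

Regimen A: f = (1/2)^(66/42) ≈ 0.3365; Cmin,ss = (522/199)·f/(1−f) ≈ 1.330 μg/mL.
Regimen B: f = (1/2)^(113/42) ≈ 0.1549; Cmin,ss = (1061/199)·f/(1−f) ≈ 0.977 μg/mL.
Difference ≈ 1.330 − 0.977 ≈ 0.353 μg/mL.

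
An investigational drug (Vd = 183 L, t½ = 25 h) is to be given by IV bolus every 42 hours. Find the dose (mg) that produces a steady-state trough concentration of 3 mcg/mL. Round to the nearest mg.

1210 mg

τ/t½ = 42/25 ≈ 1.68, so f = (1/2)^(42/25) ≈ 0.312083.
Cmin,ss = (D/Vd)·f/(1−f), so D = Cmin,ss·Vd·(1−f)/f.
D = 3 × 183 × (1−f)/f ≈ 3 × 183 × 2.20428 ≈ 1210.15 mg.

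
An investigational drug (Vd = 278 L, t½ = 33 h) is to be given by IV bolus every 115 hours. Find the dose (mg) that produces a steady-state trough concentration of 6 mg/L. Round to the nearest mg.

17006 mg

τ/t½ = 115/33 ≈ 3.4848, so f = (1/2)^(115/33) ≈ 0.089322.
Cmin,ss = (D/Vd)·f/(1−f), so D = Cmin,ss·Vd·(1−f)/f.
D = 6 × 278 × (1−f)/f ≈ 6 × 278 × 10.19545 ≈ 17006.01 mg.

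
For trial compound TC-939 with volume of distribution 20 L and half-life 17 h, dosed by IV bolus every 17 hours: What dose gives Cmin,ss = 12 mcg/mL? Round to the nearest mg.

τ/t½ = 17/17 ≈ 1, so f = (1/2)^(17/17) ≈ 0.500000.
Cmin,ss = (D/Vd)·f/(1−f), so D = Cmin,ss·Vd·(1−f)/f.
D = 12 × 20 × (1−f)/f ≈ 12 × 20 × 1.00000 ≈ 240.00 mg.

240 mg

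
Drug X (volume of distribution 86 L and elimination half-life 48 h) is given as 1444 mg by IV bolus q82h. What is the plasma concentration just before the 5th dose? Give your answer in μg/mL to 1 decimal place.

7.3 μg/mL

f = (1/2)^(τ/t½) = (1/2)^(82/48) ≈ 0.3060.
C₀ = D/Vd = 1444/86 ≈ 16.791 μg/mL.
Before the 5th dose, 4 doses have been given. Superposition: Cmin = C₀·(f + f² + … + f^4).
≈ 16.791 × (0.3060 + 0.0936 + 0.0287 + 0.0088) ≈ 16.791 × 0.4371 ≈ 7.339 μg/mL.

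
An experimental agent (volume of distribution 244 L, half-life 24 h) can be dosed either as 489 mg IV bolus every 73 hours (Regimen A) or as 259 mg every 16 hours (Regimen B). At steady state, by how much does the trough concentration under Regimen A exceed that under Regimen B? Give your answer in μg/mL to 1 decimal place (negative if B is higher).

-1.5 μg/mL

Regimen A: f = (1/2)^(73/24) ≈ 0.1214; Cmin,ss = (489/244)·f/(1−f) ≈ 0.277 μg/mL.
Regimen B: f = (1/2)^(16/24) ≈ 0.6300; Cmin,ss = (259/244)·f/(1−f) ≈ 1.807 μg/mL.
Difference ≈ 0.277 − 1.807 ≈ -1.530 μg/mL.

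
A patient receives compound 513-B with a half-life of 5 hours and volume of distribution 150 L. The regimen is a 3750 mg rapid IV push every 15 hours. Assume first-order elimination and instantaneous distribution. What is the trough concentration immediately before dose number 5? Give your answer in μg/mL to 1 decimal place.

f = (1/2)^(τ/t½) = (1/2)^(15/5) ≈ 0.1250.
C₀ = D/Vd = 3750/150 ≈ 25.000 μg/mL.
Before the 5th dose, 4 doses have been given. Superposition: Cmin = C₀·(f + f² + … + f^4).
≈ 25.000 × (0.1250 + 0.0156 + 0.0020 + 0.0002) ≈ 25.000 × 0.1428 ≈ 3.570 μg/mL.

3.6 μg/mL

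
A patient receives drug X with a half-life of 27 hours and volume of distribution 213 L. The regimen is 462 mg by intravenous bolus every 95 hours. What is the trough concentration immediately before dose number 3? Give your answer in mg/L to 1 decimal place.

0.2 mg/L

f = (1/2)^(τ/t½) = (1/2)^(95/27) ≈ 0.0873.
C₀ = D/Vd = 462/213 ≈ 2.169 mg/L.
Before the 3rd dose, 2 doses have been given. Superposition: Cmin = C₀·(f + f²).
≈ 2.169 × (0.0873 + 0.0076) ≈ 2.169 × 0.0949 ≈ 0.206 mg/L.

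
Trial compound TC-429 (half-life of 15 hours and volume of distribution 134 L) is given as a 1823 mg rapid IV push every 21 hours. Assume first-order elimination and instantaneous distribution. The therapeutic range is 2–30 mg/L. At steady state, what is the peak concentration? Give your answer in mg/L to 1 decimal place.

21.9 mg/L

k = ln2/t½ = ln2/15 ≈ 0.046210 h⁻¹; fraction remaining f = e^(−kτ) = e^(−0.046210×21) ≈ 0.3789.
Accumulation ratio R = 1/(1 − f) ≈ 1/0.6211 ≈ 1.6100.
Each bolus raises the concentration by D/Vd = 1823/134 ≈ 13.604 mg/L.
Steady-state peak Cmax,ss = C₀·R ≈ 13.604 × 1.6100 ≈ 21.902 mg/L.
Peak 21.9 mg/L vs MTC 30 mg/L: below toxic threshold.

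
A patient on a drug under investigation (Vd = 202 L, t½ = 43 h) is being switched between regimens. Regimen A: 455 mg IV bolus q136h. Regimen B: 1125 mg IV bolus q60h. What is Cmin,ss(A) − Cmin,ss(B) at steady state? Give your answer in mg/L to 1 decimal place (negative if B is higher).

-3.1 mg/L

Regimen A: f = (1/2)^(136/43) ≈ 0.1117; Cmin,ss = (455/202)·f/(1−f) ≈ 0.283 mg/L.
Regimen B: f = (1/2)^(60/43) ≈ 0.3802; Cmin,ss = (1125/202)·f/(1−f) ≈ 3.416 mg/L.
Difference ≈ 0.283 − 3.416 ≈ -3.133 mg/L.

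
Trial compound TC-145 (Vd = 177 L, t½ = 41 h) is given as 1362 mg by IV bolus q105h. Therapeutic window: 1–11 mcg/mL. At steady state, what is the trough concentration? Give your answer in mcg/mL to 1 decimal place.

1.6 mcg/mL

k = ln2/t½ = ln2/41 ≈ 0.016906 h⁻¹; fraction remaining f = e^(−kτ) = e^(−0.016906×105) ≈ 0.1695.
Accumulation ratio R = 1/(1 − f) ≈ 1/0.8305 ≈ 1.2041.
Single-dose peak C₀ = D/Vd = 1362/177 ≈ 7.695 mcg/mL.
Steady-state peak Cmax,ss = C₀·R ≈ 7.695 × 1.2041 ≈ 9.266 mcg/mL.
One interval later, Cmin,ss = Cmax,ss·e^(−kτ) ≈ 9.266 × 0.1695 ≈ 1.571 mcg/mL.
Trough 1.6 mcg/mL vs MEC 1 mcg/mL: adequate.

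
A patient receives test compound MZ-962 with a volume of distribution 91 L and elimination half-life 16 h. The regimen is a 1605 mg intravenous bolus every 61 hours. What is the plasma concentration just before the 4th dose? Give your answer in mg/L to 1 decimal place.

1.4 mg/L

f = (1/2)^(τ/t½) = (1/2)^(61/16) ≈ 0.0712.
C₀ = D/Vd = 1605/91 ≈ 17.637 mg/L.
Before the 4th dose, 3 doses have been given. Superposition: Cmin = C₀·(f + f² + … + f^3).
≈ 17.637 × (0.0712 + 0.0051 + 0.0004) ≈ 17.637 × 0.0767 ≈ 1.353 mg/L.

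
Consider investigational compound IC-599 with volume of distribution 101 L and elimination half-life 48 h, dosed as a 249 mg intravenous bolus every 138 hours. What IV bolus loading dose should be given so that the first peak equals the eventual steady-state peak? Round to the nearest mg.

f = (1/2)^(138/48) ≈ 0.136313; accumulation ratio R = 1/(1−f) ≈ 1.15783.
Loading dose to hit Cmax,ss on first dose: D_load = D_maint·R ≈ 249 × 1.15783 ≈ 288.30 mg.

288 mg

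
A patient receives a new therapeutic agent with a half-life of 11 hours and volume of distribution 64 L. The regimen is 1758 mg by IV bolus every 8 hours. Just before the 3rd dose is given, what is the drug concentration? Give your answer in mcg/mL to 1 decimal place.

f = (1/2)^(τ/t½) = (1/2)^(8/11) ≈ 0.6040.
C₀ = D/Vd = 1758/64 ≈ 27.469 mcg/mL.
Before the 3rd dose, 2 doses have been given. Superposition: Cmin = C₀·(f + f²).
≈ 27.469 × (0.6040 + 0.3648) ≈ 27.469 × 0.9688 ≈ 26.612 mcg/mL.

26.6 mcg/mL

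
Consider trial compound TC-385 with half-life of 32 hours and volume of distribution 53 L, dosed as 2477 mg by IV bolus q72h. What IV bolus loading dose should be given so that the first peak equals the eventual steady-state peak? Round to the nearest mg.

3136 mg

f = (1/2)^(72/32) ≈ 0.210224; accumulation ratio R = 1/(1−f) ≈ 1.26618.
Loading dose to hit Cmax,ss on first dose: D_load = D_maint·R ≈ 2477 × 1.26618 ≈ 3136.33 mg.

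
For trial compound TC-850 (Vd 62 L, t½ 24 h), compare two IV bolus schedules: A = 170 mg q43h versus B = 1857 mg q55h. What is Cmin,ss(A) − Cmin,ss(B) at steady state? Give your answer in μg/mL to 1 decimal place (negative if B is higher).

-6.6 μg/mL

Regimen A: f = (1/2)^(43/24) ≈ 0.2888; Cmin,ss = (170/62)·f/(1−f) ≈ 1.113 μg/mL.
Regimen B: f = (1/2)^(55/24) ≈ 0.2042; Cmin,ss = (1857/62)·f/(1−f) ≈ 7.685 μg/mL.
Difference ≈ 1.113 − 7.685 ≈ -6.572 μg/mL.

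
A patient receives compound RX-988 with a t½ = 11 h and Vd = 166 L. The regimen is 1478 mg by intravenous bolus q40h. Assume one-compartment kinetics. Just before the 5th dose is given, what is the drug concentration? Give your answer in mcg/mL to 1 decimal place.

f = (1/2)^(τ/t½) = (1/2)^(40/11) ≈ 0.0804.
C₀ = D/Vd = 1478/166 ≈ 8.904 mcg/mL.
Before the 5th dose, 4 doses have been given. Superposition: Cmin = C₀·(f + f² + … + f^4).
≈ 8.904 × (0.0804 + 0.0065 + 0.0005 + 0.0000) ≈ 8.904 × 0.0874 ≈ 0.778 mcg/mL.

0.8 mcg/mL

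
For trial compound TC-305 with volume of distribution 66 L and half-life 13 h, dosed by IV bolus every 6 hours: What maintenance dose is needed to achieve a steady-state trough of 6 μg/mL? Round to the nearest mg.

149 mg

τ/t½ = 6/13 ≈ 0.46154, so f = (1/2)^(6/13) ≈ 0.726211.
Cmin,ss = (D/Vd)·f/(1−f), so D = Cmin,ss·Vd·(1−f)/f.
D = 6 × 66 × (1−f)/f ≈ 6 × 66 × 0.37701 ≈ 149.30 mg.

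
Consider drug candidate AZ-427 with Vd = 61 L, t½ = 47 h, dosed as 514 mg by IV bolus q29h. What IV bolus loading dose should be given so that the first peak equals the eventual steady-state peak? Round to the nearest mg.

1477 mg

f = (1/2)^(29/47) ≈ 0.652016; accumulation ratio R = 1/(1−f) ≈ 2.87370.
Loading dose to hit Cmax,ss on first dose: D_load = D_maint·R ≈ 514 × 2.87370 ≈ 1477.08 mg.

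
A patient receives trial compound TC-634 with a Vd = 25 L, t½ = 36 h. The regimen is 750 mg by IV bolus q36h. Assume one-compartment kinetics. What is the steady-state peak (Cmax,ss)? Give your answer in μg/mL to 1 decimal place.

60.0 μg/mL

The dosing interval is 1 half-life, so f = 2^(−1) = 0.5.
At steady state, R = 1/(1 − 0.5) = 2/1.
Single-dose peak C₀ = D/Vd = 750/25 = 30 μg/mL.
Steady-state peak Cmax,ss = C₀·R = 30 × 2/1 ≈ 60.000 μg/mL.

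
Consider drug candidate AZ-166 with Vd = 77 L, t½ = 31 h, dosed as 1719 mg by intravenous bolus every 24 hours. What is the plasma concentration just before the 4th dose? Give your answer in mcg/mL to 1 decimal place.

f = (1/2)^(τ/t½) = (1/2)^(24/31) ≈ 0.5847.
C₀ = D/Vd = 1719/77 ≈ 22.325 mcg/mL.
Before the 4th dose, 3 doses have been given. Superposition: Cmin = C₀·(f + f² + … + f^3).
≈ 22.325 × (0.5847 + 0.3419 + 0.1999) ≈ 22.325 × 1.1265 ≈ 25.149 mcg/mL.

25.1 mcg/mL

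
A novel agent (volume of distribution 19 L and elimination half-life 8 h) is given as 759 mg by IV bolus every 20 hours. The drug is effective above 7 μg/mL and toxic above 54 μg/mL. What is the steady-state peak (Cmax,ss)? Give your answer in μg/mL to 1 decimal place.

48.5 μg/mL

k = ln2/t½ = ln2/8 ≈ 0.086643 h⁻¹; fraction remaining f = e^(−kτ) = e^(−0.086643×20) ≈ 0.1768.
At steady state, accumulation factor R = 1/(1 − e^(−kτ)) ≈ 1.2148.
Single-dose peak C₀ = D/Vd = 759/19 ≈ 39.947 μg/mL.
Cmax,ss = C₀/(1 − f) ≈ 39.947/0.8232 ≈ 48.526 μg/mL.
Peak 48.5 μg/mL vs MTC 54 μg/mL: below toxic threshold.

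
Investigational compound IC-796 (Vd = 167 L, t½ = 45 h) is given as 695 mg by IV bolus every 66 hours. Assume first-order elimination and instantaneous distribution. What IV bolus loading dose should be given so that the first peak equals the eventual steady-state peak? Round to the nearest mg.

1089 mg

f = (1/2)^(66/45) ≈ 0.361817; accumulation ratio R = 1/(1−f) ≈ 1.56695.
Loading dose to hit Cmax,ss on first dose: D_load = D_maint·R ≈ 695 × 1.56695 ≈ 1089.03 mg.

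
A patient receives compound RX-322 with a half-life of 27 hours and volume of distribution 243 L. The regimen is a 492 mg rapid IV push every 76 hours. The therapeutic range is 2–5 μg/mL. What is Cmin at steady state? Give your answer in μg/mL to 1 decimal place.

k = ln2/t½ = ln2/27 ≈ 0.025672 h⁻¹; fraction remaining f = e^(−kτ) = e^(−0.025672×76) ≈ 0.1421.
At steady state, accumulation factor R = 1/(1 − e^(−kτ)) ≈ 1.1656.
Each bolus raises the concentration by D/Vd = 492/243 ≈ 2.025 μg/mL.
Steady-state peak Cmax,ss = C₀·R ≈ 2.025 × 1.1656 ≈ 2.360 μg/mL.
Steady-state trough Cmin,ss = Cmax,ss·f ≈ 2.360 × 0.1421 ≈ 0.335 μg/mL.
Trough 0.3 μg/mL vs MEC 2 μg/mL: subtherapeutic.

0.3 μg/mL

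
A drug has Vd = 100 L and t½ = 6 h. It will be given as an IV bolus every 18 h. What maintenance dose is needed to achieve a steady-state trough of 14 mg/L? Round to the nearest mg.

τ/t½ = 18/6 ≈ 3, so f = (1/2)^(18/6) ≈ 0.125000.
Cmin,ss = (D/Vd)·f/(1−f), so D = Cmin,ss·Vd·(1−f)/f.
D = 14 × 100 × (1−f)/f ≈ 14 × 100 × 7.00000 ≈ 9800.00 mg.

9800 mg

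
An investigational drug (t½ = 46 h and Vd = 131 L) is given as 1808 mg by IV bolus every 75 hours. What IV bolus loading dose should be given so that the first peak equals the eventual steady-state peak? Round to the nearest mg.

2671 mg

f = (1/2)^(75/46) ≈ 0.322991; accumulation ratio R = 1/(1−f) ≈ 1.47709.
Loading dose to hit Cmax,ss on first dose: D_load = D_maint·R ≈ 1808 × 1.47709 ≈ 2670.58 mg.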